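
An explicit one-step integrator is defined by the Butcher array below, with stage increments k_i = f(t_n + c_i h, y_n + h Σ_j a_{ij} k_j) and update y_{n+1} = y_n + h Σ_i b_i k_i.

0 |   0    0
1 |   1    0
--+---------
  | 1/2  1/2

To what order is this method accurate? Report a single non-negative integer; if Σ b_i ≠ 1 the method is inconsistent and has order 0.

b = (1/2, 1/2)
c = (0, 1)
Σ b_i: 1/2·1 + 1/2·1 = 1 ✓
b·c: 1/2·1 = 1/2 ✓; 2 stages ⇒ order 2.

2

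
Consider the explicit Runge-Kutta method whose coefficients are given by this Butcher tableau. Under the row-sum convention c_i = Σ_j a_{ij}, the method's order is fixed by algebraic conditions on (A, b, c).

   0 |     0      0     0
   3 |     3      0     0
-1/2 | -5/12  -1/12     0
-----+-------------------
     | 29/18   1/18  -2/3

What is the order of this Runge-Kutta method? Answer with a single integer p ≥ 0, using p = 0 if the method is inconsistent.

b = (29/18, 1/18, -2/3)
c = (0, 3, -1/2)
Ac = (0, 0, -1/4)
Σ b_i: 29/18·1 + 1/18·1 + (-2/3)·1 = 1 ✓
b·c: 1/18·3 + (-2/3)·(-1/2) = 1/2 ✓
b·c²: 1/18·9 + (-2/3)·1/4 = 1/3 ✓
b·Ac: (-2/3)·(-1/4) = 1/6 ✓; 3 stages ⇒ order 3.

3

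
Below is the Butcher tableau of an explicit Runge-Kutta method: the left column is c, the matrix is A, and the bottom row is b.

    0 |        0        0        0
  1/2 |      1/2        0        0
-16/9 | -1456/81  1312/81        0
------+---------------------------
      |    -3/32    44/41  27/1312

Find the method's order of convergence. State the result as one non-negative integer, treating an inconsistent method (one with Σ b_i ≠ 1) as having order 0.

3

b = (-3/32, 44/41, 27/1312)
c = (0, 1/2, -16/9)
Ac = (0, 0, 656/81)
Σ b_i: (-3/32)·1 + 44/41·1 + 27/1312·1 = 1 ✓
b·c: 44/41·1/2 + 27/1312·(-16/9) = 1/2 ✓
b·c²: 44/41·1/4 + 27/1312·256/81 = 1/3 ✓
b·Ac: 27/1312·656/81 = 1/6 ✓; 3 stages ⇒ order 3.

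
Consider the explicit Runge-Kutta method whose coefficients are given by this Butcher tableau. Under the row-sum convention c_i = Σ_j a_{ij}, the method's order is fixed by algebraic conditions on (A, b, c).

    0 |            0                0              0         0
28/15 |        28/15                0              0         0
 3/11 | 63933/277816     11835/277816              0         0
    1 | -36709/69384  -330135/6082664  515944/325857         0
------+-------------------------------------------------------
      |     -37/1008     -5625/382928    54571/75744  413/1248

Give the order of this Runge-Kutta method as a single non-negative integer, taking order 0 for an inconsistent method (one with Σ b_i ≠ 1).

4

b = (-37/1008, -5625/382928, 54571/75744, 413/1248)
c = (0, 28/15, 3/11, 1)
Ac = (0, 0, 789/9922, 39/118)
Σ b_i: (-37/1008)·1 + (-5625/382928)·1 + 54571/75744·1 + 413/1248·1 = 1 ✓
b·c: (-5625/382928)·28/15 + 54571/75744·3/11 + 413/1248·1 = 1/2 ✓
b·c²: (-5625/382928)·784/225 + 54571/75744·9/121 + 413/1248·1 = 1/3 ✓
b·Ac: 54571/75744·789/9922 + 413/1248·39/118 = 1/6 ✓
b·c³: (-5625/382928)·21952/3375 + 54571/75744·27/1331 + 413/1248·1 = 1/4 ✓
b·(c∘Ac): 54571/75744·2367/109142 + 413/1248·39/118 = 1/8 ✓
b·Ac²: 54571/75744·3682/24805 + 413/1248·(-442/6195) = 1/12 ✓
b·A²c: 413/1248·52/413 = 1/24 ✓; 4 stages ⇒ order 4.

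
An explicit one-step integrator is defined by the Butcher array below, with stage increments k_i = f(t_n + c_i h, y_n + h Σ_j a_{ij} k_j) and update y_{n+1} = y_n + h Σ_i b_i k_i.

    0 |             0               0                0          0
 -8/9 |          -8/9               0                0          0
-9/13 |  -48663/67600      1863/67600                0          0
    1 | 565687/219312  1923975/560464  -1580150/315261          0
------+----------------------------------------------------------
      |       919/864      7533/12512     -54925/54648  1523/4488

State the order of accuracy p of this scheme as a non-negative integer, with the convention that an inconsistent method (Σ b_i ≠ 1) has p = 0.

b = (919/864, 7533/12512, -54925/54648, 1523/4488)
c = (0, -8/9, -9/13, 1)
Ac = (0, 0, -207/8450, 1275/3046)
Σ b_i: 919/864·1 + 7533/12512·1 + (-54925/54648)·1 + 1523/4488·1 = 1 ✓
b·c: 7533/12512·(-8/9) + (-54925/54648)·(-9/13) + 1523/4488·1 = 1/2 ✓
b·c²: 7533/12512·64/81 + (-54925/54648)·81/169 + 1523/4488·1 = 1/3 ✓
b·Ac: (-54925/54648)·(-207/8450) + 1523/4488·1275/3046 = 1/6 ✓
b·c³: 7533/12512·(-512/729) + (-54925/54648)·(-729/2197) + 1523/4488·1 = 1/4 ✓
b·(c∘Ac): (-54925/54648)·1863/109850 + 1523/4488·1275/3046 = 1/8 ✓
b·Ac²: (-54925/54648)·92/4225 + 1523/4488·4250/13707 = 1/12 ✓
b·A²c: 1523/4488·187/1523 = 1/24 ✓; 4 stages ⇒ order 4.

4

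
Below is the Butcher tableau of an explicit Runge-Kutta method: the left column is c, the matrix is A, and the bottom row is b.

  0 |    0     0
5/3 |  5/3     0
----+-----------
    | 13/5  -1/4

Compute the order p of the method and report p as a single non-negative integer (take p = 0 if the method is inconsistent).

0

b = (13/5, -1/4)
c = (0, 5/3)
Σ b_i: 13/5·1 + (-1/4)·1 = 47/20 ≠ 1 ⇒ order 0.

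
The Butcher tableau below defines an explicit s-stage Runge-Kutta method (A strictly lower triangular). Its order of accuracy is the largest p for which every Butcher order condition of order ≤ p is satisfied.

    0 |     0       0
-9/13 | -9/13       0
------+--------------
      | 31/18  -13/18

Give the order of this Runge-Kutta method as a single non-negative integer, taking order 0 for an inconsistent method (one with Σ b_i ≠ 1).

b = (31/18, -13/18)
c = (0, -9/13)
Σ b_i: 31/18·1 + (-13/18)·1 = 1 ✓
b·c: (-13/18)·(-9/13) = 1/2 ✓; 2 stages ⇒ order 2.

2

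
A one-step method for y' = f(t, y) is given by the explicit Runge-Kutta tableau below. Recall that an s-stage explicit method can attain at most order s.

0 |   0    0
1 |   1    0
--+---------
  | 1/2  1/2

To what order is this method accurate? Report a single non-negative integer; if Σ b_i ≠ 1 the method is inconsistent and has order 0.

2

b = (1/2, 1/2)
c = (0, 1)
Σ b_i: 1/2·1 + 1/2·1 = 1 ✓
b·c: 1/2·1 = 1/2 ✓; 2 stages ⇒ order 2.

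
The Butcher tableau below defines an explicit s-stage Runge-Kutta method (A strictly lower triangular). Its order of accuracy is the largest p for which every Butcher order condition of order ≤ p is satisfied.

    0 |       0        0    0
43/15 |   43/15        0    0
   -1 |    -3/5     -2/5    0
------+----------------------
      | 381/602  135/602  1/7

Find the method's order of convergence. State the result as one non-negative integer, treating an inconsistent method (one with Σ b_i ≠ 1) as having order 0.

2

b = (381/602, 135/602, 1/7)
c = (0, 43/15, -1)
Ac = (0, 0, -86/75)
Σ b_i: 381/602·1 + 135/602·1 + 1/7·1 = 1 ✓
b·c: 135/602·43/15 + 1/7·(-1) = 1/2 ✓
b·c²: 135/602·1849/225 + 1/7·1 = 139/70 ≠ 1/3 ⇒ order 2.
b·Ac: 1/7·(-86/75) = -86/525 ≠ 1/6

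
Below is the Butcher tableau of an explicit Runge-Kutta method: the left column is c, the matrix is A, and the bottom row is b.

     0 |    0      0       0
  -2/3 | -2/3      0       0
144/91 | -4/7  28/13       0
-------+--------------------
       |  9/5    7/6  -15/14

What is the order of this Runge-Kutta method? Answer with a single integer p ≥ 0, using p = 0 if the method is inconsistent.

b = (9/5, 7/6, -15/14)
c = (0, -2/3, 144/91)
Ac = (0, 0, -56/39)
Σ b_i: 9/5·1 + 7/6·1 + (-15/14)·1 = 199/105 ≠ 1 ⇒ order 0.

0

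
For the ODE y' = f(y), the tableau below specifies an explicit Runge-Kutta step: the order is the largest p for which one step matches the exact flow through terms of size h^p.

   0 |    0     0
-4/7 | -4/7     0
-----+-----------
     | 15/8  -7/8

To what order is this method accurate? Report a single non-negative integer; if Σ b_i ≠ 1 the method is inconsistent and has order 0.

2

b = (15/8, -7/8)
c = (0, -4/7)
Σ b_i: 15/8·1 + (-7/8)·1 = 1 ✓
b·c: (-7/8)·(-4/7) = 1/2 ✓; 2 stages ⇒ order 2.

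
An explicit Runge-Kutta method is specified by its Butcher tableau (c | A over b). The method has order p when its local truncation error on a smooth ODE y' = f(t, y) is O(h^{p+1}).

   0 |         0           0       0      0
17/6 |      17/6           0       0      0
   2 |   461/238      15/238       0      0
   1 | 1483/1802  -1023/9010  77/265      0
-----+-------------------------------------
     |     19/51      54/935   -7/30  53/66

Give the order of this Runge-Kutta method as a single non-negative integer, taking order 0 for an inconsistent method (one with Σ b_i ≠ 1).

b = (19/51, 54/935, -7/30, 53/66)
c = (0, 17/6, 2, 1)
Ac = (0, 0, 5/28, 55/212)
Σ b_i: 19/51·1 + 54/935·1 + (-7/30)·1 + 53/66·1 = 1 ✓
b·c: 54/935·17/6 + (-7/30)·2 + 53/66·1 = 1/2 ✓
b·c²: 54/935·289/36 + (-7/30)·4 + 53/66·1 = 1/3 ✓
b·Ac: (-7/30)·5/28 + 53/66·55/212 = 1/6 ✓
b·c³: 54/935·4913/216 + (-7/30)·8 + 53/66·1 = 1/4 ✓
b·(c∘Ac): (-7/30)·5/14 + 53/66·55/212 = 1/8 ✓
b·Ac²: (-7/30)·85/168 + 53/66·319/1272 = 1/12 ✓
b·A²c: 53/66·11/212 = 1/24 ✓; 4 stages ⇒ order 4.

4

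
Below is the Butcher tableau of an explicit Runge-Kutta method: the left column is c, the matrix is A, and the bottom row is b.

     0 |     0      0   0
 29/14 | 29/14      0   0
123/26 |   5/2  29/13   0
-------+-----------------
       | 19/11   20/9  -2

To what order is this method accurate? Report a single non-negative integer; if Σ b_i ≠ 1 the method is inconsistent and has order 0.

0

b = (19/11, 20/9, -2)
c = (0, 29/14, 123/26)
Ac = (0, 0, 841/182)
Σ b_i: 19/11·1 + 20/9·1 + (-2)·1 = 193/99 ≠ 1 ⇒ order 0.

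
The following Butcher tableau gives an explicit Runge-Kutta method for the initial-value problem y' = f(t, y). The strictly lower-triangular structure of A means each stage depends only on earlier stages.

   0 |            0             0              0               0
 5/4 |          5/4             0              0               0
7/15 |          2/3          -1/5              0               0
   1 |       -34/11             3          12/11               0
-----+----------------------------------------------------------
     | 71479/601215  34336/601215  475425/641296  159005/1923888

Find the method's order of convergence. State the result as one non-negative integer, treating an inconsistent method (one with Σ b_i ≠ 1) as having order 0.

3

b = (71479/601215, 34336/601215, 475425/641296, 159005/1923888)
c = (0, 5/4, 7/15, 1)
Ac = (0, 0, -1/4, 937/220)
Σ b_i: 71479/601215·1 + 34336/601215·1 + 475425/641296·1 + 159005/1923888·1 = 1 ✓
b·c: 34336/601215·5/4 + 475425/641296·7/15 + 159005/1923888·1 = 1/2 ✓
b·c²: 34336/601215·25/16 + 475425/641296·49/225 + 159005/1923888·1 = 1/3 ✓
b·Ac: 475425/641296·(-1/4) + 159005/1923888·937/220 = 1/6 ✓
b·c³: 34336/601215·125/64 + 475425/641296·343/3375 + 159005/1923888·1 = 162049/601215 ≠ 1/4 ⇒ order 3.
b·(c∘Ac): 475425/641296·(-7/60) + 159005/1923888·937/220 = 255409/961944 ≠ 1/8
b·Ac²: 475425/641296·(-5/16) + 159005/1923888·65011/13200 = 5061011/28858320 ≠ 1/12
b·A²c: 159005/1923888·(-3/11) = -14455/641296 ≠ 1/24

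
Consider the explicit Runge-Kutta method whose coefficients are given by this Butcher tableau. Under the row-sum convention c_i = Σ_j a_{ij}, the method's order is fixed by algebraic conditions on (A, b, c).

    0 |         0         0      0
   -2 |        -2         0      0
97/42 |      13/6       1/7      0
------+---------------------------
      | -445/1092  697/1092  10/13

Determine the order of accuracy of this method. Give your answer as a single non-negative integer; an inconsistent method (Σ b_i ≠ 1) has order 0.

2

b = (-445/1092, 697/1092, 10/13)
c = (0, -2, 97/42)
Ac = (0, 0, -2/7)
Σ b_i: (-445/1092)·1 + 697/1092·1 + 10/13·1 = 1 ✓
b·c: 697/1092·(-2) + 10/13·97/42 = 1/2 ✓
b·c²: 697/1092·4 + 10/13·9409/1764 = 76319/11466 ≠ 1/3 ⇒ order 2.
b·Ac: 10/13·(-2/7) = -20/91 ≠ 1/6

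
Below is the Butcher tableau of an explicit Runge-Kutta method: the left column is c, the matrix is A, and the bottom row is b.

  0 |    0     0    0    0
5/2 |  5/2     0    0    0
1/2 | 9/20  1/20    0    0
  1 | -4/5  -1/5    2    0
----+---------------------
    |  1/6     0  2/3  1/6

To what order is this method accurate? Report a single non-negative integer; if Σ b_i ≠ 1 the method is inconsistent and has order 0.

b = (1/6, 0, 2/3, 1/6)
c = (0, 5/2, 1/2, 1)
Ac = (0, 0, 1/8, 1/2)
Σ b_i: 1/6·1 + 2/3·1 + 1/6·1 = 1 ✓
b·c: 2/3·1/2 + 1/6·1 = 1/2 ✓
b·c²: 2/3·1/4 + 1/6·1 = 1/3 ✓
b·Ac: 2/3·1/8 + 1/6·1/2 = 1/6 ✓
b·c³: 2/3·1/8 + 1/6·1 = 1/4 ✓
b·(c∘Ac): 2/3·1/16 + 1/6·1/2 = 1/8 ✓
b·Ac²: 2/3·5/16 + 1/6·(-3/4) = 1/12 ✓
b·A²c: 1/6·1/4 = 1/24 ✓; 4 stages ⇒ order 4.

4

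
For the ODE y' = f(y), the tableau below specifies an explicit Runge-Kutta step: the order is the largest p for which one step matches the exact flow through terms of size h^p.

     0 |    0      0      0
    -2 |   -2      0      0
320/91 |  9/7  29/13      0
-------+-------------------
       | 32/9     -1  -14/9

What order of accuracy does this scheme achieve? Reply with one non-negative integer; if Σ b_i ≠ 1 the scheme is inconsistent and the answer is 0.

b = (32/9, -1, -14/9)
c = (0, -2, 320/91)
Ac = (0, 0, -58/13)
Σ b_i: 32/9·1 + (-1)·1 + (-14/9)·1 = 1 ✓
b·c: (-1)·(-2) + (-14/9)·320/91 = -406/117 ≠ 1/2 ⇒ order 1.

1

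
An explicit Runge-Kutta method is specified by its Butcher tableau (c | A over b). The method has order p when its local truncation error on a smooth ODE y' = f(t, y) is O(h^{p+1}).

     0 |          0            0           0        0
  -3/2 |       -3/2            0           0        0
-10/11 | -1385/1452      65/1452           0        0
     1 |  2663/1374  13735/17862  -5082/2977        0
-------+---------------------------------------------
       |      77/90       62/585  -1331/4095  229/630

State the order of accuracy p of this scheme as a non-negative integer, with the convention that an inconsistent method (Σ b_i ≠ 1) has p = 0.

4

b = (77/90, 62/585, -1331/4095, 229/630)
c = (0, -3/2, -10/11, 1)
Ac = (0, 0, -65/968, 365/916)
Σ b_i: 77/90·1 + 62/585·1 + (-1331/4095)·1 + 229/630·1 = 1 ✓
b·c: 62/585·(-3/2) + (-1331/4095)·(-10/11) + 229/630·1 = 1/2 ✓
b·c²: 62/585·9/4 + (-1331/4095)·100/121 + 229/630·1 = 1/3 ✓
b·Ac: (-1331/4095)·(-65/968) + 229/630·365/916 = 1/6 ✓
b·c³: 62/585·(-27/8) + (-1331/4095)·(-1000/1331) + 229/630·1 = 1/4 ✓
b·(c∘Ac): (-1331/4095)·325/5324 + 229/630·365/916 = 1/8 ✓
b·Ac²: (-1331/4095)·195/1936 + 229/630·585/1832 = 1/12 ✓
b·A²c: 229/630·105/916 = 1/24 ✓; 4 stages ⇒ order 4.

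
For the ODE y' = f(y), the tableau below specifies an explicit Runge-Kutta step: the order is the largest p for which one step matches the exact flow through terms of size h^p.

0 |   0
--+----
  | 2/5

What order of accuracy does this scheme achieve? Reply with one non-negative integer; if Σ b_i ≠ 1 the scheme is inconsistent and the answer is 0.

b = (2/5)
c = (0)
Σ b_i: 2/5·1 = 2/5 ≠ 1 ⇒ order 0.

0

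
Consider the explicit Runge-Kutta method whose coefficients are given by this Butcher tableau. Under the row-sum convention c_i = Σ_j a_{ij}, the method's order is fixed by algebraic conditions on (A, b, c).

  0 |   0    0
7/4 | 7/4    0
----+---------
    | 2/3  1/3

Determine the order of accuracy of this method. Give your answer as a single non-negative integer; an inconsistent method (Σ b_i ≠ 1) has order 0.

b = (2/3, 1/3)
c = (0, 7/4)
Σ b_i: 2/3·1 + 1/3·1 = 1 ✓
b·c: 1/3·7/4 = 7/12 ≠ 1/2 ⇒ order 1.

1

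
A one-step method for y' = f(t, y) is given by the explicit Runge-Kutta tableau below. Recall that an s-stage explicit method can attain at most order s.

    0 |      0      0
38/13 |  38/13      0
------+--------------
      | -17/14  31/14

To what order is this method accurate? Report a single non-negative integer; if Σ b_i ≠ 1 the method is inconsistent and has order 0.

b = (-17/14, 31/14)
c = (0, 38/13)
Σ b_i: (-17/14)·1 + 31/14·1 = 1 ✓
b·c: 31/14·38/13 = 589/91 ≠ 1/2 ⇒ order 1.

1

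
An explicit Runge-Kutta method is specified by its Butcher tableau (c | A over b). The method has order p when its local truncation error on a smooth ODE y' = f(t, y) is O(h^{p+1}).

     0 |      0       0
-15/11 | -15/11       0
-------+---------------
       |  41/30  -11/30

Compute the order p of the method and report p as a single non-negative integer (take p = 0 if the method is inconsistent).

b = (41/30, -11/30)
c = (0, -15/11)
Σ b_i: 41/30·1 + (-11/30)·1 = 1 ✓
b·c: (-11/30)·(-15/11) = 1/2 ✓; 2 stages ⇒ order 2.

2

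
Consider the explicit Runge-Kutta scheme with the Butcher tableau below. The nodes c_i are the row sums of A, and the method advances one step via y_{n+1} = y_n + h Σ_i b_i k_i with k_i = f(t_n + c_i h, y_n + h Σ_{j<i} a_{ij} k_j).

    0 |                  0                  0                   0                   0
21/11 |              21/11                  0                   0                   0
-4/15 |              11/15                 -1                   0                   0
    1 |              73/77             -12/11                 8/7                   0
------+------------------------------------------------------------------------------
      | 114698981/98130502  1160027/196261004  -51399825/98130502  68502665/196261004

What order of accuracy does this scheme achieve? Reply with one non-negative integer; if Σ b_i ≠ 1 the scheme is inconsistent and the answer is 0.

3

b = (114698981/98130502, 1160027/196261004, -51399825/98130502, 68502665/196261004)
c = (0, 21/11, -4/15, 1)
Ac = (0, 0, -21/11, -30332/12705)
Σ b_i: 114698981/98130502·1 + 1160027/196261004·1 + (-51399825/98130502)·1 + 68502665/196261004·1 = 1 ✓
b·c: 1160027/196261004·21/11 + (-51399825/98130502)·(-4/15) + 68502665/196261004·1 = 1/2 ✓
b·c²: 1160027/196261004·441/121 + (-51399825/98130502)·16/225 + 68502665/196261004·1 = 1/3 ✓
b·Ac: (-51399825/98130502)·(-21/11) + 68502665/196261004·(-30332/12705) = 1/6 ✓
b·c³: 1160027/196261004·9261/1331 + (-51399825/98130502)·(-64/3375) + 68502665/196261004·1 = 19434549769/48574598490 ≠ 1/4 ⇒ order 3.
b·(c∘Ac): (-51399825/98130502)·28/55 + 68502665/196261004·(-30332/12705) = -1780994137/1619153283 ≠ 1/8
b·Ac²: (-51399825/98130502)·(-441/121) + 68502665/196261004·(-8164532/2096325) = 26697820001/48574598490 ≠ 1/12
b·A²c: 68502665/196261004·(-24/11) = -37365090/49065251 ≠ 1/24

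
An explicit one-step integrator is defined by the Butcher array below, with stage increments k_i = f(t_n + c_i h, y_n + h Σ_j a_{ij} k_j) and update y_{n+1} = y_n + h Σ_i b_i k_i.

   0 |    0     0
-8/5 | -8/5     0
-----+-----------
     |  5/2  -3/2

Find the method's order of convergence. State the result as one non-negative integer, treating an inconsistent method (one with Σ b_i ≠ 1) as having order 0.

1

b = (5/2, -3/2)
c = (0, -8/5)
Σ b_i: 5/2·1 + (-3/2)·1 = 1 ✓
b·c: (-3/2)·(-8/5) = 12/5 ≠ 1/2 ⇒ order 1.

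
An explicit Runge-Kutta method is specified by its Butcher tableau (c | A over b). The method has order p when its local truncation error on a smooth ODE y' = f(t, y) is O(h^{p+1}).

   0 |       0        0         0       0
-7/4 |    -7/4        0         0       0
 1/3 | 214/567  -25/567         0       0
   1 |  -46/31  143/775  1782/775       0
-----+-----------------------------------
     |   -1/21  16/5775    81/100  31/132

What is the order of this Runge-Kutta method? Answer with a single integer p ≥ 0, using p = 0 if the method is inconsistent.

4

b = (-1/21, 16/5775, 81/100, 31/132)
c = (0, -7/4, 1/3, 1)
Ac = (0, 0, 25/324, 55/124)
Σ b_i: (-1/21)·1 + 16/5775·1 + 81/100·1 + 31/132·1 = 1 ✓
b·c: 16/5775·(-7/4) + 81/100·1/3 + 31/132·1 = 1/2 ✓
b·c²: 16/5775·49/16 + 81/100·1/9 + 31/132·1 = 1/3 ✓
b·Ac: 81/100·25/324 + 31/132·55/124 = 1/6 ✓
b·c³: 16/5775·(-343/64) + 81/100·1/27 + 31/132·1 = 1/4 ✓
b·(c∘Ac): 81/100·25/972 + 31/132·55/124 = 1/8 ✓
b·Ac²: 81/100·(-175/1296) + 31/132·407/496 = 1/12 ✓
b·A²c: 31/132·11/62 = 1/24 ✓; 4 stages ⇒ order 4.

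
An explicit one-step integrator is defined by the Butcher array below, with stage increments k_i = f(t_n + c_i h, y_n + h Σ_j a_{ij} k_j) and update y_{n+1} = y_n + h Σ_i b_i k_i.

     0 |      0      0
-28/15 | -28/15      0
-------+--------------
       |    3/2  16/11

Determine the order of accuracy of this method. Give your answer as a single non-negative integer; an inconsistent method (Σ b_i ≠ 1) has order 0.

b = (3/2, 16/11)
c = (0, -28/15)
Σ b_i: 3/2·1 + 16/11·1 = 65/22 ≠ 1 ⇒ order 0.

0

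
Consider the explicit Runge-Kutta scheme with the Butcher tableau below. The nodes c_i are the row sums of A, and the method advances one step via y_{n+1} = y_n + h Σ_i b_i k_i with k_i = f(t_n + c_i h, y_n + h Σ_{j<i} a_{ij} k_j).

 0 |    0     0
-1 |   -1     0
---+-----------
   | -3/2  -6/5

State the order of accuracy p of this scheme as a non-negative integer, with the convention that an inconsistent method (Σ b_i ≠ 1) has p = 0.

b = (-3/2, -6/5)
c = (0, -1)
Σ b_i: (-3/2)·1 + (-6/5)·1 = -27/10 ≠ 1 ⇒ order 0.

0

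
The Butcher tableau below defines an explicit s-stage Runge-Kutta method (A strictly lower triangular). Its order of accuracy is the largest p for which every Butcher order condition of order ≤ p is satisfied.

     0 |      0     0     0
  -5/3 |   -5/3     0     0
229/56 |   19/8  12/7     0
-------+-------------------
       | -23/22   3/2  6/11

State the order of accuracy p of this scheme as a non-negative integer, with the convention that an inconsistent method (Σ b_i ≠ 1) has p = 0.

b = (-23/22, 3/2, 6/11)
c = (0, -5/3, 229/56)
Ac = (0, 0, -20/7)
Σ b_i: (-23/22)·1 + 3/2·1 + 6/11·1 = 1 ✓
b·c: 3/2·(-5/3) + 6/11·229/56 = -83/308 ≠ 1/2 ⇒ order 1.

1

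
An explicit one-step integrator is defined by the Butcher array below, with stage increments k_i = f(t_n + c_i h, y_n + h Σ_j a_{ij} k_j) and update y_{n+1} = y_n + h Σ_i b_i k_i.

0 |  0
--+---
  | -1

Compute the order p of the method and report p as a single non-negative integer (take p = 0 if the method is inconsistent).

b = (-1)
c = (0)
Σ b_i: (-1)·1 = -1 ≠ 1 ⇒ order 0.

0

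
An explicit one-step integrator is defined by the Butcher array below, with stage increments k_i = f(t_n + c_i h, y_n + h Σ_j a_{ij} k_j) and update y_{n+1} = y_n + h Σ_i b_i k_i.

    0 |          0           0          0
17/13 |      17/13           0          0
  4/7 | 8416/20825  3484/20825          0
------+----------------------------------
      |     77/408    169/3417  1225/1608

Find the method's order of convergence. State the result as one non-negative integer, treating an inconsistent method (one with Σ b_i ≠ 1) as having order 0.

b = (77/408, 169/3417, 1225/1608)
c = (0, 17/13, 4/7)
Ac = (0, 0, 268/1225)
Σ b_i: 77/408·1 + 169/3417·1 + 1225/1608·1 = 1 ✓
b·c: 169/3417·17/13 + 1225/1608·4/7 = 1/2 ✓
b·c²: 169/3417·289/169 + 1225/1608·16/49 = 1/3 ✓
b·Ac: 1225/1608·268/1225 = 1/6 ✓; 3 stages ⇒ order 3.

3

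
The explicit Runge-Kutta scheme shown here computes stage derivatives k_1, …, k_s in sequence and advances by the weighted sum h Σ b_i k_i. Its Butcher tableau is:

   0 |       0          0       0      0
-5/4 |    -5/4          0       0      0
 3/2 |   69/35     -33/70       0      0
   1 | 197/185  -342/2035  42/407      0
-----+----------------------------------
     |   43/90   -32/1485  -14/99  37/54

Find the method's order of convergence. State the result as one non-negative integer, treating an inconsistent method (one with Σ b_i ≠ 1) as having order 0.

4

b = (43/90, -32/1485, -14/99, 37/54)
c = (0, -5/4, 3/2, 1)
Ac = (0, 0, 33/56, 27/74)
Σ b_i: 43/90·1 + (-32/1485)·1 + (-14/99)·1 + 37/54·1 = 1 ✓
b·c: (-32/1485)·(-5/4) + (-14/99)·3/2 + 37/54·1 = 1/2 ✓
b·c²: (-32/1485)·25/16 + (-14/99)·9/4 + 37/54·1 = 1/3 ✓
b·Ac: (-14/99)·33/56 + 37/54·27/74 = 1/6 ✓
b·c³: (-32/1485)·(-125/64) + (-14/99)·27/8 + 37/54·1 = 1/4 ✓
b·(c∘Ac): (-14/99)·99/112 + 37/54·27/74 = 1/8 ✓
b·Ac²: (-14/99)·(-165/224) + 37/54·(-9/296) = 1/12 ✓
b·A²c: 37/54·9/148 = 1/24 ✓; 4 stages ⇒ order 4.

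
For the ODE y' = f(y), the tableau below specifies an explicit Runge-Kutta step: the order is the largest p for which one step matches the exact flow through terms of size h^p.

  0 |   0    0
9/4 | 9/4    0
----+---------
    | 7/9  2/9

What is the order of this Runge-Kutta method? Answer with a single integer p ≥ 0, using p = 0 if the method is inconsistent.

2

b = (7/9, 2/9)
c = (0, 9/4)
Σ b_i: 7/9·1 + 2/9·1 = 1 ✓
b·c: 2/9·9/4 = 1/2 ✓; 2 stages ⇒ order 2.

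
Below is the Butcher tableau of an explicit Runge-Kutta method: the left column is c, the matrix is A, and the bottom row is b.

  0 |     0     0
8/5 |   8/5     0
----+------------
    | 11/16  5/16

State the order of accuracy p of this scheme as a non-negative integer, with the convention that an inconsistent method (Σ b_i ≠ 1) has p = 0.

2

b = (11/16, 5/16)
c = (0, 8/5)
Σ b_i: 11/16·1 + 5/16·1 = 1 ✓
b·c: 5/16·8/5 = 1/2 ✓; 2 stages ⇒ order 2.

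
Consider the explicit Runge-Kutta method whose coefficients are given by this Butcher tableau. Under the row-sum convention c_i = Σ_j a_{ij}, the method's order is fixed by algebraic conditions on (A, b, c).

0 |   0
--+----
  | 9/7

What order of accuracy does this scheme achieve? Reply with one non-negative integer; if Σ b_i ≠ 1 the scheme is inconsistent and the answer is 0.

b = (9/7)
c = (0)
Σ b_i: 9/7·1 = 9/7 ≠ 1 ⇒ order 0.

0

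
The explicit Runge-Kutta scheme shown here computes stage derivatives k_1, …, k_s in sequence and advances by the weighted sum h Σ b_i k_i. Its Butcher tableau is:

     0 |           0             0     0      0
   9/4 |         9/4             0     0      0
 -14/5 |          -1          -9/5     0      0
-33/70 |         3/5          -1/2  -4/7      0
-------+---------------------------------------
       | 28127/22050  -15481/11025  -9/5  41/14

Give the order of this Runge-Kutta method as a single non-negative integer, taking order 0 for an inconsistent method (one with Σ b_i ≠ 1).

2

b = (28127/22050, -15481/11025, -9/5, 41/14)
c = (0, 9/4, -14/5, -33/70)
Ac = (0, 0, -81/20, 19/40)
Σ b_i: 28127/22050·1 + (-15481/11025)·1 + (-9/5)·1 + 41/14·1 = 1 ✓
b·c: (-15481/11025)·9/4 + (-9/5)·(-14/5) + 41/14·(-33/70) = 1/2 ✓
b·c²: (-15481/11025)·81/16 + (-9/5)·196/25 + 41/14·1089/4900 = -14110857/686000 ≠ 1/3 ⇒ order 2.
b·Ac: (-9/5)·(-81/20) + 41/14·19/40 = 24307/2800 ≠ 1/6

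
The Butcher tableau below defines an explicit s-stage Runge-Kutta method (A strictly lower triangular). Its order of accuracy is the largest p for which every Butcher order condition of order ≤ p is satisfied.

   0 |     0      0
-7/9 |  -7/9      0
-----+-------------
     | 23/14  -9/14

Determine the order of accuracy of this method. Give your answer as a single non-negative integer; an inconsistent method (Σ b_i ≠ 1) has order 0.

b = (23/14, -9/14)
c = (0, -7/9)
Σ b_i: 23/14·1 + (-9/14)·1 = 1 ✓
b·c: (-9/14)·(-7/9) = 1/2 ✓; 2 stages ⇒ order 2.

2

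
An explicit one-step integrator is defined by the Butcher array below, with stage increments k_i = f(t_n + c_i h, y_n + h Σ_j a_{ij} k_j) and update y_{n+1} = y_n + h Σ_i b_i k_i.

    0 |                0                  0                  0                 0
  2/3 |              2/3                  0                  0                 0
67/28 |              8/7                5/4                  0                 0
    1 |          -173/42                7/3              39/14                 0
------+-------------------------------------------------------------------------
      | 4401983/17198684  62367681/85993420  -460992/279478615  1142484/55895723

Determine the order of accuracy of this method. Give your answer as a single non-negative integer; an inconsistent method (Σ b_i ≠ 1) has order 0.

b = (4401983/17198684, 62367681/85993420, -460992/279478615, 1142484/55895723)
c = (0, 2/3, 67/28, 1)
Ac = (0, 0, 5/6, 29005/3528)
Σ b_i: 4401983/17198684·1 + 62367681/85993420·1 + (-460992/279478615)·1 + 1142484/55895723·1 = 1 ✓
b·c: 62367681/85993420·2/3 + (-460992/279478615)·67/28 + 1142484/55895723·1 = 1/2 ✓
b·c²: 62367681/85993420·4/9 + (-460992/279478615)·4489/784 + 1142484/55895723·1 = 1/3 ✓
b·Ac: (-460992/279478615)·5/6 + 1142484/55895723·29005/3528 = 1/6 ✓
b·c³: 62367681/85993420·8/27 + (-460992/279478615)·300763/21952 + 1142484/55895723·1 = 8232115/38697039 ≠ 1/4 ⇒ order 3.
b·(c∘Ac): (-460992/279478615)·335/168 + 1142484/55895723·29005/3528 = 4250279/25798026 ≠ 1/8
b·Ac²: (-460992/279478615)·5/9 + 1142484/55895723·5034245/296352 = 750440191/2167034184 ≠ 1/12
b·A²c: 1142484/55895723·65/28 = 204015/4299671 ≠ 1/24

3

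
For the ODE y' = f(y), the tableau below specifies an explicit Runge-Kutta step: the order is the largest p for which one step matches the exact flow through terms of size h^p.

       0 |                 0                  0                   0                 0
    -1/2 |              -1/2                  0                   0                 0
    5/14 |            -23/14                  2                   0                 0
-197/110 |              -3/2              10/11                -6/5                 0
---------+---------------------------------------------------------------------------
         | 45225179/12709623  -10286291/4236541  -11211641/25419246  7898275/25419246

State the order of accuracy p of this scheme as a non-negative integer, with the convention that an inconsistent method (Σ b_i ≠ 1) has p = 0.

b = (45225179/12709623, -10286291/4236541, -11211641/25419246, 7898275/25419246)
c = (0, -1/2, 5/14, -197/110)
Ac = (0, 0, -1, -68/77)
Σ b_i: 45225179/12709623·1 + (-10286291/4236541)·1 + (-11211641/25419246)·1 + 7898275/25419246·1 = 1 ✓
b·c: (-10286291/4236541)·(-1/2) + (-11211641/25419246)·5/14 + 7898275/25419246·(-197/110) = 1/2 ✓
b·c²: (-10286291/4236541)·1/4 + (-11211641/25419246)·25/196 + 7898275/25419246·38809/12100 = 1/3 ✓
b·Ac: (-11211641/25419246)·(-1) + 7898275/25419246·(-68/77) = 1/6 ✓
b·c³: (-10286291/4236541)·(-1/8) + (-11211641/25419246)·125/2744 + 7898275/25419246·(-7645373/1331000) = -2798719333/1864078040 ≠ 1/4 ⇒ order 3.
b·(c∘Ac): (-11211641/25419246)·(-5/14) + 7898275/25419246·6698/4235 = 10997285/16946164 ≠ 1/8
b·Ac²: (-11211641/25419246)·1/2 + 7898275/25419246·40/539 = -70275487/355869444 ≠ 1/12
b·A²c: 7898275/25419246·6/5 = 1579655/4236541 ≠ 1/24

3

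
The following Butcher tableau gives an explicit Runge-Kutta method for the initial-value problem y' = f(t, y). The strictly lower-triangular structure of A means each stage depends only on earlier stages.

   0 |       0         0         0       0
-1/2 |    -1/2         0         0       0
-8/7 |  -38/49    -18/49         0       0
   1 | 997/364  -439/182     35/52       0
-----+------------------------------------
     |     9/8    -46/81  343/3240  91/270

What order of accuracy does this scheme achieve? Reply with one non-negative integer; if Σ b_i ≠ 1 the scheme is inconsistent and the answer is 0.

4

b = (9/8, -46/81, 343/3240, 91/270)
c = (0, -1/2, -8/7, 1)
Ac = (0, 0, 9/49, 159/364)
Σ b_i: 9/8·1 + (-46/81)·1 + 343/3240·1 + 91/270·1 = 1 ✓
b·c: (-46/81)·(-1/2) + 343/3240·(-8/7) + 91/270·1 = 1/2 ✓
b·c²: (-46/81)·1/4 + 343/3240·64/49 + 91/270·1 = 1/3 ✓
b·Ac: 343/3240·9/49 + 91/270·159/364 = 1/6 ✓
b·c³: (-46/81)·(-1/8) + 343/3240·(-512/343) + 91/270·1 = 1/4 ✓
b·(c∘Ac): 343/3240·(-72/343) + 91/270·159/364 = 1/8 ✓
b·Ac²: 343/3240·(-9/98) + 91/270·201/728 = 1/12 ✓
b·A²c: 91/270·45/364 = 1/24 ✓; 4 stages ⇒ order 4.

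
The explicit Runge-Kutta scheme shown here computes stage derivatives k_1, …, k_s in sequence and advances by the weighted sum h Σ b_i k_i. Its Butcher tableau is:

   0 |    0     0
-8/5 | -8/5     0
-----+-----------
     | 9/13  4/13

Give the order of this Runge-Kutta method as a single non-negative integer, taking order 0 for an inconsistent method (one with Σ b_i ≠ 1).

1

b = (9/13, 4/13)
c = (0, -8/5)
Σ b_i: 9/13·1 + 4/13·1 = 1 ✓
b·c: 4/13·(-8/5) = -32/65 ≠ 1/2 ⇒ order 1.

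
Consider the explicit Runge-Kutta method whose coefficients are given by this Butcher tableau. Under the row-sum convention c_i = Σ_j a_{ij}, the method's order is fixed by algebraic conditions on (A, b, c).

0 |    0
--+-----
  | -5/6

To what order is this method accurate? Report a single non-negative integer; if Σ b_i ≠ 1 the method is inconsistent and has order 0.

0

b = (-5/6)
c = (0)
Σ b_i: (-5/6)·1 = -5/6 ≠ 1 ⇒ order 0.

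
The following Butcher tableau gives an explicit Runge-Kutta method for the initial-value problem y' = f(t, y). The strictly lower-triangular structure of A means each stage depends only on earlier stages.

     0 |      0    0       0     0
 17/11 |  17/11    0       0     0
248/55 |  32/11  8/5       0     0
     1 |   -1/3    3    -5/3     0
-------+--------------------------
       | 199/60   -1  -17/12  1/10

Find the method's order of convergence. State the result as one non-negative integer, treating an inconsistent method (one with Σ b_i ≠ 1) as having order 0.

1

b = (199/60, -1, -17/12, 1/10)
c = (0, 17/11, 248/55, 1)
Ac = (0, 0, 136/55, -95/33)
Σ b_i: 199/60·1 + (-1)·1 + (-17/12)·1 + 1/10·1 = 1 ✓
b·c: (-1)·17/11 + (-17/12)·248/55 + 1/10·1 = -47/6 ≠ 1/2 ⇒ order 1.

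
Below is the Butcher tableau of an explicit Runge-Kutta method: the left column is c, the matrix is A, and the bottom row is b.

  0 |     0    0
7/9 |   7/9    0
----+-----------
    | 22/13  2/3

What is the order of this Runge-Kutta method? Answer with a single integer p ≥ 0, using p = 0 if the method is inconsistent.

b = (22/13, 2/3)
c = (0, 7/9)
Σ b_i: 22/13·1 + 2/3·1 = 92/39 ≠ 1 ⇒ order 0.

0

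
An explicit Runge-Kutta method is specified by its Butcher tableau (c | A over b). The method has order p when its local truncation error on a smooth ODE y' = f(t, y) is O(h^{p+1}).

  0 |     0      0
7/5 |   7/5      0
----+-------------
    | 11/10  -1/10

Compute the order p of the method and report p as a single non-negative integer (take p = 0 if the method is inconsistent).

b = (11/10, -1/10)
c = (0, 7/5)
Σ b_i: 11/10·1 + (-1/10)·1 = 1 ✓
b·c: (-1/10)·7/5 = -7/50 ≠ 1/2 ⇒ order 1.

1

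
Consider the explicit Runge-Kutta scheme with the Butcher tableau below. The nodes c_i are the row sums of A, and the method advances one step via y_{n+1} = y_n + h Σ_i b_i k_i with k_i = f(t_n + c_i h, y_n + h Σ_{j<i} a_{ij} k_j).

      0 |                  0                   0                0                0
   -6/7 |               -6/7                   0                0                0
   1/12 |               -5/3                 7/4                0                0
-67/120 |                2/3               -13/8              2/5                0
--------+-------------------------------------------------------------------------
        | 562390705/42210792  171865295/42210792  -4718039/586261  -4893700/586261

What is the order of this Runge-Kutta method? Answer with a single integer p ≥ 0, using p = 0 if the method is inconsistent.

b = (562390705/42210792, 171865295/42210792, -4718039/586261, -4893700/586261)
c = (0, -6/7, 1/12, -67/120)
Ac = (0, 0, -3/2, 599/420)
Σ b_i: 562390705/42210792·1 + 171865295/42210792·1 + (-4718039/586261)·1 + (-4893700/586261)·1 = 1 ✓
b·c: 171865295/42210792·(-6/7) + (-4718039/586261)·1/12 + (-4893700/586261)·(-67/120) = 1/2 ✓
b·c²: 171865295/42210792·36/49 + (-4718039/586261)·1/144 + (-4893700/586261)·4489/14400 = 1/3 ✓
b·Ac: (-4718039/586261)·(-3/2) + (-4893700/586261)·599/420 = 1/6 ✓
b·c³: 171865295/42210792·(-216/343) + (-4718039/586261)·1/1728 + (-4893700/586261)·(-300763/1728000) = -11303951059/10130590080 ≠ 1/4 ⇒ order 3.
b·(c∘Ac): (-4718039/586261)·(-1/8) + (-4893700/586261)·(-40133/50400) = 161516077/21105396 ≠ 1/8
b·Ac²: (-4718039/586261)·9/7 + (-4893700/586261)·(-21011/17640) = -29882813/73868886 ≠ 1/12
b·A²c: (-4893700/586261)·(-3/5) = 2936220/586261 ≠ 1/24

3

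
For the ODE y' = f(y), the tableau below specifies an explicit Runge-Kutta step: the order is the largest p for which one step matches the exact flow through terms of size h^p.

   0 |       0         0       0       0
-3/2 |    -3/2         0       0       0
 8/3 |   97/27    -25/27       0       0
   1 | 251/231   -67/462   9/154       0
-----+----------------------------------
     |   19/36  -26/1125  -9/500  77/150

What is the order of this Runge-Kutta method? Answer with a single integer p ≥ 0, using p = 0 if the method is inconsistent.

b = (19/36, -26/1125, -9/500, 77/150)
c = (0, -3/2, 8/3, 1)
Ac = (0, 0, 25/18, 115/308)
Σ b_i: 19/36·1 + (-26/1125)·1 + (-9/500)·1 + 77/150·1 = 1 ✓
b·c: (-26/1125)·(-3/2) + (-9/500)·8/3 + 77/150·1 = 1/2 ✓
b·c²: (-26/1125)·9/4 + (-9/500)·64/9 + 77/150·1 = 1/3 ✓
b·Ac: (-9/500)·25/18 + 77/150·115/308 = 1/6 ✓
b·c³: (-26/1125)·(-27/8) + (-9/500)·512/27 + 77/150·1 = 1/4 ✓
b·(c∘Ac): (-9/500)·100/27 + 77/150·115/308 = 1/8 ✓
b·Ac²: (-9/500)·(-25/12) + 77/150·5/56 = 1/12 ✓
b·A²c: 77/150·25/308 = 1/24 ✓; 4 stages ⇒ order 4.

4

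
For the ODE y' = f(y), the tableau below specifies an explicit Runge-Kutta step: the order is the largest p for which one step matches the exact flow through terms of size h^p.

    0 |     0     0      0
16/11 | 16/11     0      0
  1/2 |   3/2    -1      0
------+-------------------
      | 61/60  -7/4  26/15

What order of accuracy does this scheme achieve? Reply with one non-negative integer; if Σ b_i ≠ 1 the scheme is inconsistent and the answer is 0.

1

b = (61/60, -7/4, 26/15)
c = (0, 16/11, 1/2)
Ac = (0, 0, -16/11)
Σ b_i: 61/60·1 + (-7/4)·1 + 26/15·1 = 1 ✓
b·c: (-7/4)·16/11 + 26/15·1/2 = -277/165 ≠ 1/2 ⇒ order 1.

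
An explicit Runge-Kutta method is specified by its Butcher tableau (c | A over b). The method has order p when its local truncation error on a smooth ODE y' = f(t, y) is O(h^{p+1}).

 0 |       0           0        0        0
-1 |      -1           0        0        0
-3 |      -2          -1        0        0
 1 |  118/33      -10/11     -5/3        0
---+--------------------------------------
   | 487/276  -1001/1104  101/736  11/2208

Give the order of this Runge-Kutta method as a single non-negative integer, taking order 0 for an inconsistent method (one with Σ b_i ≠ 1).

3

b = (487/276, -1001/1104, 101/736, 11/2208)
c = (0, -1, -3, 1)
Ac = (0, 0, 1, 65/11)
Σ b_i: 487/276·1 + (-1001/1104)·1 + 101/736·1 + 11/2208·1 = 1 ✓
b·c: (-1001/1104)·(-1) + 101/736·(-3) + 11/2208·1 = 1/2 ✓
b·c²: (-1001/1104)·1 + 101/736·9 + 11/2208·1 = 1/3 ✓
b·Ac: 101/736·1 + 11/2208·65/11 = 1/6 ✓
b·c³: (-1001/1104)·(-1) + 101/736·(-27) + 11/2208·1 = -257/92 ≠ 1/4 ⇒ order 3.
b·(c∘Ac): 101/736·(-3) + 11/2208·65/11 = -211/552 ≠ 1/8
b·Ac²: 101/736·(-1) + 11/2208·(-175/11) = -239/1104 ≠ 1/12
b·A²c: 11/2208·(-5/3) = -55/6624 ≠ 1/24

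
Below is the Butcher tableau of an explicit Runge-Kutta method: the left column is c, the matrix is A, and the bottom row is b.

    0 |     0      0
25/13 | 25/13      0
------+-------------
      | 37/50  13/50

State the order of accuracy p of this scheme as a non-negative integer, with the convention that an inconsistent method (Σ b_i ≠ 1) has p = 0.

b = (37/50, 13/50)
c = (0, 25/13)
Σ b_i: 37/50·1 + 13/50·1 = 1 ✓
b·c: 13/50·25/13 = 1/2 ✓; 2 stages ⇒ order 2.

2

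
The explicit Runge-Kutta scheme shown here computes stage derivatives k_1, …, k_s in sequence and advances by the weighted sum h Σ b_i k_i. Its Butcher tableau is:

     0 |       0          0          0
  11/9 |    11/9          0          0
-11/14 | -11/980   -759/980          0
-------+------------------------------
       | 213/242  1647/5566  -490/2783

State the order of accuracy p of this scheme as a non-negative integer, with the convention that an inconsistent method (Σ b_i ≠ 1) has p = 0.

b = (213/242, 1647/5566, -490/2783)
c = (0, 11/9, -11/14)
Ac = (0, 0, -2783/2940)
Σ b_i: 213/242·1 + 1647/5566·1 + (-490/2783)·1 = 1 ✓
b·c: 1647/5566·11/9 + (-490/2783)·(-11/14) = 1/2 ✓
b·c²: 1647/5566·121/81 + (-490/2783)·121/196 = 1/3 ✓
b·Ac: (-490/2783)·(-2783/2940) = 1/6 ✓; 3 stages ⇒ order 3.

3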